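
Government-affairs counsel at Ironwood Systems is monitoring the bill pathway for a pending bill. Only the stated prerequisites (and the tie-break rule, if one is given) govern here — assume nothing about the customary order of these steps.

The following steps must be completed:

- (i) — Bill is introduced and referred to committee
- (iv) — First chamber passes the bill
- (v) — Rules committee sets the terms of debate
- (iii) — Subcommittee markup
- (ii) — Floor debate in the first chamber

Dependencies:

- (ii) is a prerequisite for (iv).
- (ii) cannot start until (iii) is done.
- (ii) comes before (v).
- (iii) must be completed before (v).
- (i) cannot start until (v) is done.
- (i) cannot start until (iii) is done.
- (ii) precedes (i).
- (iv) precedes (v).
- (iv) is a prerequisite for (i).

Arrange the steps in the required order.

(iii) has no prerequisites → (iii) first.
That leaves (ii) as the only ready step → (ii).
(iv) needed (ii), now all done → (iv).
(v) is the only step now ready → (v).
(i) needed (iv), (v), (iii) and (ii), now all done → (i).

(iii), (ii), (iv), (v), (i)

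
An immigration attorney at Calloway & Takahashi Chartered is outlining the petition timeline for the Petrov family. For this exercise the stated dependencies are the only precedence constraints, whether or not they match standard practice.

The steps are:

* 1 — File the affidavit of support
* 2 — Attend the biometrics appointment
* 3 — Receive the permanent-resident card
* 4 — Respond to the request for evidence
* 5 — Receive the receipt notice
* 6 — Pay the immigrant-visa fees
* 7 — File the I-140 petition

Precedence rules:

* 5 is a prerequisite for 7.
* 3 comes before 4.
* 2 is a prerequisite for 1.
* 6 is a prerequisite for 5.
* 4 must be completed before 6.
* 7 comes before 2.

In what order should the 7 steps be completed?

3, 4, 6, 5, 7, 2, 1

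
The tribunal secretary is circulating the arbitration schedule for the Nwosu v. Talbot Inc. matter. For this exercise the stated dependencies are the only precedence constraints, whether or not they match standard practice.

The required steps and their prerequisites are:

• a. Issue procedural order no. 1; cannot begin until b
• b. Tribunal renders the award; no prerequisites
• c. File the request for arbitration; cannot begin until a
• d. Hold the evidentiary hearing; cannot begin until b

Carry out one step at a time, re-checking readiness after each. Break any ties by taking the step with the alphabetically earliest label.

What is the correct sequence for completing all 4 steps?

Only b has no prerequisites, so it is first.
Now a and d have their prerequisites met. a has the earlier label, so a next.
Now c and d have their prerequisites met. c has the earlier label, so c next.
d needed b, now all done → d.

b → a → c → d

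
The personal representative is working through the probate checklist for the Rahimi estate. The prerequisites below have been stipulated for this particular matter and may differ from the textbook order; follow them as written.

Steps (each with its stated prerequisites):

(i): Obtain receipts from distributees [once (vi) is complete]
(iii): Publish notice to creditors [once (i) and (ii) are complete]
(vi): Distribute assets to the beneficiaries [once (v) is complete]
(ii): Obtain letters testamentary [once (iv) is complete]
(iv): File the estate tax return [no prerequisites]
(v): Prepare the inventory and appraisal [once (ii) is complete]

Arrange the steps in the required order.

(iv) is the only step with nothing outstanding, so it goes first.
That leaves (ii) as the only ready step → (ii).
Next only (v) has its prerequisites met → (v).
(vi) needed (v), now all done → (vi).
(i) is the only step now ready → (i).
(iii) is the only step now ready → (iii).

(iv) → (ii) → (v) → (vi) → (i) → (iii)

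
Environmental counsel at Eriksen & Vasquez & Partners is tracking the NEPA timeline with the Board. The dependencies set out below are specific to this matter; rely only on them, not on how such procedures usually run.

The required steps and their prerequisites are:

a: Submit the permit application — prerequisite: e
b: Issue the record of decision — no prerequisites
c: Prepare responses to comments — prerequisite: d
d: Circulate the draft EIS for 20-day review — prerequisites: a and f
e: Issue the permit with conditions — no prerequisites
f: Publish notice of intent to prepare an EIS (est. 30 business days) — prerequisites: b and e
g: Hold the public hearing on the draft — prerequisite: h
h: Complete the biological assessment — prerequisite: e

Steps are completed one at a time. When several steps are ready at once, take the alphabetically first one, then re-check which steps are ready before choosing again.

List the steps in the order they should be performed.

b, e, a, f, d, c, h, g

Nothing is required for b and e. b has the earlier label → b first.
That leaves e as the only ready step → e.
Now a, f and h have their prerequisites met. a has the earlier label, so a next.
Ready: f and h. f has the earlier label → f.
Now d and h have their prerequisites met. d has the earlier label, so d next.
c and h are both available; c has the earlier label → c.
Next only h has its prerequisites met → h.
That leaves g as the only ready step → g.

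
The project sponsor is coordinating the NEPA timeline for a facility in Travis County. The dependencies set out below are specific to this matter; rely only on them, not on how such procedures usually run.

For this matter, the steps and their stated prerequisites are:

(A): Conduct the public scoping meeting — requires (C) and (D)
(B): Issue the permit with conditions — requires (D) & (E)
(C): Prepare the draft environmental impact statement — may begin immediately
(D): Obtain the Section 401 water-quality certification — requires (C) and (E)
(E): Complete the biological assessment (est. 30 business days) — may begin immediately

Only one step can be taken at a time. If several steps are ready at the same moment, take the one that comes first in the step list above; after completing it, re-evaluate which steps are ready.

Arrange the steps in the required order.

Nothing is required for (C) and (E). (C) is listed earlier → (C) first.
That leaves (E) as the only ready step → (E).
(D) is the only step now ready → (D).
Now (A) and (B) have their prerequisites met. (A) is listed earlier, so (A) next.
(B) needed (D) and (E), now all done → (B).

(C), (E), (D), (A), (B)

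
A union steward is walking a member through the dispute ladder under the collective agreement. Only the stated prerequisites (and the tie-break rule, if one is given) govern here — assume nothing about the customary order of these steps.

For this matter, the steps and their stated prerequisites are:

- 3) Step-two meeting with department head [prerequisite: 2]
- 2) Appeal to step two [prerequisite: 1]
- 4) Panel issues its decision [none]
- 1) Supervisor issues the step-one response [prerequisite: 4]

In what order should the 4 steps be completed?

4 is the only step with nothing outstanding, so it goes first.
1 needed 4, now all done → 1.
Next only 2 has its prerequisites met → 2.
3 needed 2, now all done → 3.

4, 1, 2, 3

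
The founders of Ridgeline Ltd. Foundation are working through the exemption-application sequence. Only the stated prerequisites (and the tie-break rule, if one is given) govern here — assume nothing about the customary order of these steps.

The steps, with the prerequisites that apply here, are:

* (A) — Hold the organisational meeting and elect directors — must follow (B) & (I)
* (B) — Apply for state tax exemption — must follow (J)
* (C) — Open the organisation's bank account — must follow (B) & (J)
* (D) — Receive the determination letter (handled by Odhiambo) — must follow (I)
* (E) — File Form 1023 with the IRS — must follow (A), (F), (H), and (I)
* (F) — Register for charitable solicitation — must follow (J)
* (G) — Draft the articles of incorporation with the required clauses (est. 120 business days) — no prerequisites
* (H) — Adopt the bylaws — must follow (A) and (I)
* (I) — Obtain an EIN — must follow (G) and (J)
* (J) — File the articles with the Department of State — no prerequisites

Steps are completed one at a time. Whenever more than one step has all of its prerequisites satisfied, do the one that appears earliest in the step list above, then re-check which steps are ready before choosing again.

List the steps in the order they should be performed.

(G), (J), (B), (C), (F), (I), (A), (D), (H), (E)

(G) and (J) have no prerequisites; (G) is listed earlier, so (G) is first.
(J) is the only step now ready → (J).
Ready: (B), (F) and (I). (B) is listed earlier → (B).
Now (C), (F) and (I) have their prerequisites met. (C) is listed earlier, so (C) next.
Now (F) and (I) have their prerequisites met. (F) is listed earlier, so (F) next.
(I) is the only step now ready → (I).
(A) and (D) are both available; (A) is listed earlier → (A).
Now (D) and (H) have their prerequisites met. (D) is listed earlier, so (D) next.
Next only (H) has its prerequisites met → (H).
Next only (E) has its prerequisites met → (E).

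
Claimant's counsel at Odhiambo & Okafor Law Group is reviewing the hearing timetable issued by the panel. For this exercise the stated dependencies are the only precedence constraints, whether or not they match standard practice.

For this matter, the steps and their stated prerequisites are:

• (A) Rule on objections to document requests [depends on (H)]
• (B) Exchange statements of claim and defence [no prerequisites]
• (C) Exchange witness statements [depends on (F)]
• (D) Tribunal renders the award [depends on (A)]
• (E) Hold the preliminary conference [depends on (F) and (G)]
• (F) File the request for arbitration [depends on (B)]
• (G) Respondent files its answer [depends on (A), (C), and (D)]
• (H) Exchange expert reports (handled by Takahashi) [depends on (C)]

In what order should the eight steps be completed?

(B) (F) (C) (H) (A) (D) (G) (E)

(B) is the only step with nothing outstanding, so it goes first.
(F) is the only step now ready → (F).
(C) needed (F), now all done → (C).
(H) needed (C), now all done → (H).
That leaves (A) as the only ready step → (A).
(D) needed (A), now all done → (D).
(G) needed (A), (C) and (D), now all done → (G).
(E) needed (F) and (G), now all done → (E).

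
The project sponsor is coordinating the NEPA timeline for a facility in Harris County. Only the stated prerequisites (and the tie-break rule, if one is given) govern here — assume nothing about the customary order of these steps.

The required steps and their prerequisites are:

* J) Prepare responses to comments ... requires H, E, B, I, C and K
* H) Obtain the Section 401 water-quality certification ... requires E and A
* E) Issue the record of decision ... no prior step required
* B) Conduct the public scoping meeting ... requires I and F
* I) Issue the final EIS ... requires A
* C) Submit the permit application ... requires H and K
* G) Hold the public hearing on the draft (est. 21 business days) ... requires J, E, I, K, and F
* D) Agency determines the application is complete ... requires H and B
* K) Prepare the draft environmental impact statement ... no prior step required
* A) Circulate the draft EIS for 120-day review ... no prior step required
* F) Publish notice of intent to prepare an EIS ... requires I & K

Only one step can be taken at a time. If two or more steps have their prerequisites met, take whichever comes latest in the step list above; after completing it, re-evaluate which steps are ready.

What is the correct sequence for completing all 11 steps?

A, K, I, F, B, E, H, D, C, J, G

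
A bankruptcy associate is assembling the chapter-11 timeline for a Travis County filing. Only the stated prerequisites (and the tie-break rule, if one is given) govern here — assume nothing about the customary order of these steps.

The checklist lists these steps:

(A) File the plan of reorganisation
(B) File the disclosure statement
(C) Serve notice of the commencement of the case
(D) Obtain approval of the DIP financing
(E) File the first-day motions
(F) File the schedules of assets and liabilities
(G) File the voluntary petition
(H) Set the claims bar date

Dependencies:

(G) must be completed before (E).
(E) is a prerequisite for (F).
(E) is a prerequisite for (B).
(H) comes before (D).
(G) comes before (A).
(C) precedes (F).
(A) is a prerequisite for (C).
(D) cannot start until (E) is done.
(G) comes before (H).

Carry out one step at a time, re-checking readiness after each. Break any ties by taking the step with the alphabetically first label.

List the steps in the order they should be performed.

(G) → (A) → (C) → (E) → (B) → (F) → (H) → (D)

(G) is the only step with nothing outstanding, so it goes first.
(A), (E) and (H) are all available; (A) has the earlier label → (A).
(C) now also ready, so the ready set is {(C), (E), (H)}; (C) has the earlier label → (C).
(E) and (H) are both available; (E) has the earlier label → (E).
Ready: (B), (F) and (H). (B) has the earlier label → (B).
Ready: (F) and (H). (F) has the earlier label → (F).
Next only (H) has its prerequisites met → (H).
That leaves (D) as the only ready step → (D).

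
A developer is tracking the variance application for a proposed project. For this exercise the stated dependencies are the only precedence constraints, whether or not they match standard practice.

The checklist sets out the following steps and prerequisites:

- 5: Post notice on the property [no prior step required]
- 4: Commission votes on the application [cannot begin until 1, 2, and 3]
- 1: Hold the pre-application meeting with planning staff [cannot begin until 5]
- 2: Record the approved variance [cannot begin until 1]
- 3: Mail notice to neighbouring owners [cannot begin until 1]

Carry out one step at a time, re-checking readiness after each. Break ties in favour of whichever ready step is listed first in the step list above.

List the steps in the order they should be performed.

5 → 1 → 2 → 3 → 4

Only 5 has no prerequisites, so it is first.
1 is the only step now ready → 1.
2 and 3 are both available; 2 is listed earlier → 2.
3 needed 1, now all done → 3.
4 needed 1, 2 and 3, now all done → 4.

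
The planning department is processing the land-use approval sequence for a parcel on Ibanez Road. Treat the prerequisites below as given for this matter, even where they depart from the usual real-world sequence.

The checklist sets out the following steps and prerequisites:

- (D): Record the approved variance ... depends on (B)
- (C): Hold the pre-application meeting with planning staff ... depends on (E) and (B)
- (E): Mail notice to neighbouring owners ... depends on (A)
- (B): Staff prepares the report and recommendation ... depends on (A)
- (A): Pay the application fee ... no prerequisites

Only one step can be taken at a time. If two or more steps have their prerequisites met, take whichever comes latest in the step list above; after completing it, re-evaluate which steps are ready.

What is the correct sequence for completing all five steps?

(A) → (B) → (E) → (C) → (D)

(A) is the only step with nothing outstanding, so it goes first.
Now (B) and (E) have their prerequisites met. (B) is listed later, so (B) next.
Ready: (E) and (D). (E) is listed later → (E).
(C) now also ready, so the ready set is {(C), (D)}; (C) is listed later → (C).
(D) needed (B), now all done → (D).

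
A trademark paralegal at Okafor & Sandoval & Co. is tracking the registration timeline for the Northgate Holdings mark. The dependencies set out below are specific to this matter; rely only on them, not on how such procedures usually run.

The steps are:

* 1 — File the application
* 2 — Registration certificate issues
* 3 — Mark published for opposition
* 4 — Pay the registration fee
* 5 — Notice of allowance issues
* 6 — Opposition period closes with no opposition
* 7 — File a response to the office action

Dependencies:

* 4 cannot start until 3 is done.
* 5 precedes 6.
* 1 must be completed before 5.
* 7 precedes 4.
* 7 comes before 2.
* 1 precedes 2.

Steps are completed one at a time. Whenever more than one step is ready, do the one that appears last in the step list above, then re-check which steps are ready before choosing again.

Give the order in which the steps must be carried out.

7, 3, 4, 1, 5, 6, 2

Nothing is required for 7, 3 and 1. 7 is listed later → 7 first.
Ready: 3 and 1. 3 is listed later → 3.
4 now also ready, so the ready set is {4, 1}; 4 is listed later → 4.
Next only 1 has its prerequisites met → 1.
5 and 2 are both available; 5 is listed later → 5.
6 now also ready, so the ready set is {6, 2}; 6 is listed later → 6.
2 is the only step now ready → 2.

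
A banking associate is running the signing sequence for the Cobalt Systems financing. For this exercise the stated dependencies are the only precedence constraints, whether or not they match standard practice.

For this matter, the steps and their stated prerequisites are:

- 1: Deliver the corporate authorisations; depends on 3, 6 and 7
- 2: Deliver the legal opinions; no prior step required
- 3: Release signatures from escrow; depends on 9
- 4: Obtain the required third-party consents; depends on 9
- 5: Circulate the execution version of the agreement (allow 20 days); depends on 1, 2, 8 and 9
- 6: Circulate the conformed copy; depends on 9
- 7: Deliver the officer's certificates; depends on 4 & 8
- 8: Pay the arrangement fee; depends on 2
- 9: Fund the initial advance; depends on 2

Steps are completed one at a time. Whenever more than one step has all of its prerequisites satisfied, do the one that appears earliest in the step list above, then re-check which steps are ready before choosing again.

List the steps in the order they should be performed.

2 8 9 3 4 6 7 1 5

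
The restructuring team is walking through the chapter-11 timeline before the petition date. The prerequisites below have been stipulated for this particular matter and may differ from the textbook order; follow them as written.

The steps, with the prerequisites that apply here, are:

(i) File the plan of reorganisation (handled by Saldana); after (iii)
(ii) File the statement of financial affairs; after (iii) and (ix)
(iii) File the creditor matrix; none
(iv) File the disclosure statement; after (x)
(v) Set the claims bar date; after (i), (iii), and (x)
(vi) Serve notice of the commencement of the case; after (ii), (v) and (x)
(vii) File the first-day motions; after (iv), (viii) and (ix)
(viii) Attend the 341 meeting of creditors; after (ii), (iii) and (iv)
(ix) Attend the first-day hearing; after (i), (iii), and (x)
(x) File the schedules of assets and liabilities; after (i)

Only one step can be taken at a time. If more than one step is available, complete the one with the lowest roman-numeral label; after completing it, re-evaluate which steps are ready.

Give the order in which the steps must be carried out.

Only (iii) has no prerequisites, so it is first.
(i) needed (iii), now all done → (i).
Next only (x) has its prerequisites met → (x).
(iv), (v) and (ix) are all available; (iv) has the earlier label → (iv).
(v) and (ix) are both available; (v) has the earlier label → (v).
(ix) is the only step now ready → (ix).
That leaves (ii) as the only ready step → (ii).
(vi) and (viii) are both available; (vi) has the earlier label → (vi).
Next only (viii) has its prerequisites met → (viii).
(vii) needed (iv), (viii) and (ix), now all done → (vii).

(iii), (i), (x), (iv), (v), (ix), (ii), (vi), (viii), (vii)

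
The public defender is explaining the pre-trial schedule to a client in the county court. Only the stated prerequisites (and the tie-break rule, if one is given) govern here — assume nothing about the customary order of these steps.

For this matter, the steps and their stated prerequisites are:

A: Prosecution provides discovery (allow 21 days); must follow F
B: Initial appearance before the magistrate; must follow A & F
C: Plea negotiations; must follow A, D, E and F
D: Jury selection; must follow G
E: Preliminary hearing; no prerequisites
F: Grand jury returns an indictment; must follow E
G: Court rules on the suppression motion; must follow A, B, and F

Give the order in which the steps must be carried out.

Only E has no prerequisites, so it is first.
That leaves F as the only ready step → F.
Next only A has its prerequisites met → A.
That leaves B as the only ready step → B.
G is the only step now ready → G.
That leaves D as the only ready step → D.
Next only C has its prerequisites met → C.

E F A B G D C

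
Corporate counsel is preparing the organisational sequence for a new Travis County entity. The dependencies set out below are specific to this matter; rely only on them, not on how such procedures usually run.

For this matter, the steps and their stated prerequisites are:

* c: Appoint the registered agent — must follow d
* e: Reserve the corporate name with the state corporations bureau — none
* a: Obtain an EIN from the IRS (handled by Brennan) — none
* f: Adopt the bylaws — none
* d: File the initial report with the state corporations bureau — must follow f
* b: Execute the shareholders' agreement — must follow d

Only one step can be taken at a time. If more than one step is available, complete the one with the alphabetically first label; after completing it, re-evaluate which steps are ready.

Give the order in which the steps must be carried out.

a e f d b c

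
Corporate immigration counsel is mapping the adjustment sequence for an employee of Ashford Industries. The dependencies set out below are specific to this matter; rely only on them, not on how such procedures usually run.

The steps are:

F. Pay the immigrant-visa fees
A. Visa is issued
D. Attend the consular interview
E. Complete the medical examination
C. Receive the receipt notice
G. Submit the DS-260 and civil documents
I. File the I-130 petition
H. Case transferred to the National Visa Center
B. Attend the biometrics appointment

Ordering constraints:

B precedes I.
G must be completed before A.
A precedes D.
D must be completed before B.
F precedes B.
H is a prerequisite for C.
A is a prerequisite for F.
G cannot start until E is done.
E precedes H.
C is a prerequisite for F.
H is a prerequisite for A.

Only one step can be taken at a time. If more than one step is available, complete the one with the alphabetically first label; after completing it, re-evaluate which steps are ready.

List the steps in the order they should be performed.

Only E has no prerequisites, so it is first.
G and H are both available; G has the earlier label → G.
H needed E, now all done → H.
Ready: A and C. A has the earlier label → A.
Ready: C and D. C has the earlier label → C.
F now also ready, so the ready set is {D, F}; D has the earlier label → D.
F is the only step now ready → F.
That leaves B as the only ready step → B.
That leaves I as the only ready step → I.

E, G, H, A, C, D, F, B, I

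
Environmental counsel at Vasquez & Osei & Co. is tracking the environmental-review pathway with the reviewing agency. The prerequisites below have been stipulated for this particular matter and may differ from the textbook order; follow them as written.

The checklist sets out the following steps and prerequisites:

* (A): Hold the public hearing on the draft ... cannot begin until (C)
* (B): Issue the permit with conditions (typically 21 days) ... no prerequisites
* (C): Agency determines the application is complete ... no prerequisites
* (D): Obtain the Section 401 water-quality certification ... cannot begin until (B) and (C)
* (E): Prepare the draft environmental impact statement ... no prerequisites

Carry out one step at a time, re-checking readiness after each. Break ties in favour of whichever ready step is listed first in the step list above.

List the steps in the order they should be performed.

Nothing is required for (B), (C) and (E). (B) is listed earlier → (B) first.
Ready: (C) and (E). (C) is listed earlier → (C).
(A), (D) and (E) are all available; (A) is listed earlier → (A).
Ready: (D) and (E). (D) is listed earlier → (D).
Next only (E) has its prerequisites met → (E).

(B), (C), (A), (D), (E)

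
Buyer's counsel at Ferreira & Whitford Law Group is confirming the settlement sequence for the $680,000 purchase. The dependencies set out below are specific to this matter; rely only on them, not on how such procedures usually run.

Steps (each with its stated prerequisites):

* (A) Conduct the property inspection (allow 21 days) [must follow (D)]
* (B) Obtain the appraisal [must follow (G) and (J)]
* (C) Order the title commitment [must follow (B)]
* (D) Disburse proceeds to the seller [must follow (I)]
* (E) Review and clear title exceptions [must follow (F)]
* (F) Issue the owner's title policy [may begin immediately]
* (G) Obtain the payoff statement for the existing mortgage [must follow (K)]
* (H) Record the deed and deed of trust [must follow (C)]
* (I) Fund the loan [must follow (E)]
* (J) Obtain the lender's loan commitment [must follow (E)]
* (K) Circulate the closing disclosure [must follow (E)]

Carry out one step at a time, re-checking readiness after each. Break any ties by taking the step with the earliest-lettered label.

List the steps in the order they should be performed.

(F), (E), (I), (D), (A), (J), (K), (G), (B), (C), (H)

(F) has no prerequisites → (F) first.
(E) is the only step now ready → (E).
(I), (J) and (K) are all available; (I) has the earlier label → (I).
(D) now also ready, so the ready set is {(D), (J), (K)}; (D) has the earlier label → (D).
(A) now also ready, so the ready set is {(A), (J), (K)}; (A) has the earlier label → (A).
Now (J) and (K) have their prerequisites met. (J) has the earlier label, so (J) next.
(K) needed (E), now all done → (K).
That leaves (G) as the only ready step → (G).
(B) is the only step now ready → (B).
(C) needed (B), now all done → (C).
(H) needed (C), now all done → (H).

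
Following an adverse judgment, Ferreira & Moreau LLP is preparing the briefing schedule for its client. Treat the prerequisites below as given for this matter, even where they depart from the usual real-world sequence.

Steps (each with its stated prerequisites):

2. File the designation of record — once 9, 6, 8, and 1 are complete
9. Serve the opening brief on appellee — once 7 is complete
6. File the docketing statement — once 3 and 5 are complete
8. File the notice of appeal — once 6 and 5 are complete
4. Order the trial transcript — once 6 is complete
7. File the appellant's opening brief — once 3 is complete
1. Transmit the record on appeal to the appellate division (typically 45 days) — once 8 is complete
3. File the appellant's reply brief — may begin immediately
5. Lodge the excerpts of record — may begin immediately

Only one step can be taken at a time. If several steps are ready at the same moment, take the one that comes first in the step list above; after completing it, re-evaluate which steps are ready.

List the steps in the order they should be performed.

3 7 9 5 6 8 4 1 2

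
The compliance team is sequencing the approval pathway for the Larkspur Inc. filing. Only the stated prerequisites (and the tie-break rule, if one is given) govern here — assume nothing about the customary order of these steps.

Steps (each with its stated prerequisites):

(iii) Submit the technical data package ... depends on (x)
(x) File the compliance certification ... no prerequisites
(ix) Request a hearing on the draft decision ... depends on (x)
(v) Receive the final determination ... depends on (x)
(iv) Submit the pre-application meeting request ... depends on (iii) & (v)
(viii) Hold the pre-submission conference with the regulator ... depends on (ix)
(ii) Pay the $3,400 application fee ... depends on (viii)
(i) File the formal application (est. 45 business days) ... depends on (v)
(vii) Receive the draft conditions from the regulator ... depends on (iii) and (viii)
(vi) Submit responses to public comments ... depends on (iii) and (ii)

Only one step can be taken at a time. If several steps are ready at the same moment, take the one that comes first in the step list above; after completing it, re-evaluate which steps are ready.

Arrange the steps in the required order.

(x) → (iii) → (ix) → (v) → (iv) → (viii) → (ii) → (i) → (vii) → (vi)

(x) has no prerequisites → (x) first.
(iii), (ix) and (v) are all available; (iii) is listed earlier → (iii).
Now (ix) and (v) have their prerequisites met. (ix) is listed earlier, so (ix) next.
(v) and (viii) are both available; (v) is listed earlier → (v).
Ready: (iv), (viii) and (i). (iv) is listed earlier → (iv).
(viii) and (i) are both available; (viii) is listed earlier → (viii).
Now (ii), (i) and (vii) have their prerequisites met. (ii) is listed earlier, so (ii) next.
(vi) now also ready, so the ready set is {(i), (vii), (vi)}; (i) is listed earlier → (i).
Now (vii) and (vi) have their prerequisites met. (vii) is listed earlier, so (vii) next.
Next only (vi) has its prerequisites met → (vi).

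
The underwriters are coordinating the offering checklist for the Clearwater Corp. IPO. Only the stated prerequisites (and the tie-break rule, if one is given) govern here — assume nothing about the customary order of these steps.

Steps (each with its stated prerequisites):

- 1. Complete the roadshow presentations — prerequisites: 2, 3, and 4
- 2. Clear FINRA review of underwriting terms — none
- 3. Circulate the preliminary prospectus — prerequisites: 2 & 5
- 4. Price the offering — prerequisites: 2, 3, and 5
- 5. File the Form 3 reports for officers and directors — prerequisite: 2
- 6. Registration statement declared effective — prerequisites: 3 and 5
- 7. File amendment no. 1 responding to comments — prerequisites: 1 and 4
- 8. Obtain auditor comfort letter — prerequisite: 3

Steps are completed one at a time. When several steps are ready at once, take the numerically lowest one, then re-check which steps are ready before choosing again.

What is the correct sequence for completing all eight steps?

2 is the only step with nothing outstanding, so it goes first.
5 needed 2, now all done → 5.
Next only 3 has its prerequisites met → 3.
Now 4, 6 and 8 have their prerequisites met. 4 has the earlier label, so 4 next.
1, 6 and 8 are all available; 1 has the earlier label → 1.
Now 6, 7 and 8 have their prerequisites met. 6 has the earlier label, so 6 next.
7 and 8 are both available; 7 has the earlier label → 7.
Next only 8 has its prerequisites met → 8.

2, 5, 3, 4, 1, 6, 7, 8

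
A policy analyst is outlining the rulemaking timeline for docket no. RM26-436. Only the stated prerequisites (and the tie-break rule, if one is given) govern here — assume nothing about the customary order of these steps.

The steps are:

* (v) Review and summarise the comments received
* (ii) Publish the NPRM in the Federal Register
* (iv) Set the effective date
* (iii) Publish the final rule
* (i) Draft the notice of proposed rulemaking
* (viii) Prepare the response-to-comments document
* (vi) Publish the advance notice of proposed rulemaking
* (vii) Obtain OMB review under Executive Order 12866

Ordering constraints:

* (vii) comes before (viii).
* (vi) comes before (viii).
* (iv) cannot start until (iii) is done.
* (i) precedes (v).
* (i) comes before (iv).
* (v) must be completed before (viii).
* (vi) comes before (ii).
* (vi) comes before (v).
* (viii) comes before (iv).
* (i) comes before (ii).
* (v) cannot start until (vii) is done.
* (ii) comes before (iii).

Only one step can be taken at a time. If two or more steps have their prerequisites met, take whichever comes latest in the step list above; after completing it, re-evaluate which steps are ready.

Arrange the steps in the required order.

(vii) → (vi) → (i) → (ii) → (iii) → (v) → (viii) → (iv)

(vii), (vi) and (i) have no prerequisites; (vii) is listed later, so (vii) is first.
Ready: (vi) and (i). (vi) is listed later → (vi).
(i) is the only step now ready → (i).
(ii) and (v) are both available; (ii) is listed later → (ii).
Now (iii) and (v) have their prerequisites met. (iii) is listed later, so (iii) next.
(v) needed (vii), (vi) and (i), now all done → (v).
(viii) needed (vii), (vi) and (v), now all done → (viii).
(iv) needed (viii), (i) and (iii), now all done → (iv).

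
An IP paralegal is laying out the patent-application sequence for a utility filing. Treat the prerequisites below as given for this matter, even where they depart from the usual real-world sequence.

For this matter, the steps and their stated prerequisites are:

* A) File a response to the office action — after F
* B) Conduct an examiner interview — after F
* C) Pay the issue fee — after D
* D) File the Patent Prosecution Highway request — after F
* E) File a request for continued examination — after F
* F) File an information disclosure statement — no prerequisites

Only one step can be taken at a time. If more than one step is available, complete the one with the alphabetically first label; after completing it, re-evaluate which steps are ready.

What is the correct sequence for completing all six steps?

F → A → B → D → C → E

F is the only step with nothing outstanding, so it goes first.
Now A, B, D and E have their prerequisites met. A has the earlier label, so A next.
Ready: B, D and E. B has the earlier label → B.
Ready: D and E. D has the earlier label → D.
Ready: C and E. C has the earlier label → C.
Next only E has its prerequisites met → E.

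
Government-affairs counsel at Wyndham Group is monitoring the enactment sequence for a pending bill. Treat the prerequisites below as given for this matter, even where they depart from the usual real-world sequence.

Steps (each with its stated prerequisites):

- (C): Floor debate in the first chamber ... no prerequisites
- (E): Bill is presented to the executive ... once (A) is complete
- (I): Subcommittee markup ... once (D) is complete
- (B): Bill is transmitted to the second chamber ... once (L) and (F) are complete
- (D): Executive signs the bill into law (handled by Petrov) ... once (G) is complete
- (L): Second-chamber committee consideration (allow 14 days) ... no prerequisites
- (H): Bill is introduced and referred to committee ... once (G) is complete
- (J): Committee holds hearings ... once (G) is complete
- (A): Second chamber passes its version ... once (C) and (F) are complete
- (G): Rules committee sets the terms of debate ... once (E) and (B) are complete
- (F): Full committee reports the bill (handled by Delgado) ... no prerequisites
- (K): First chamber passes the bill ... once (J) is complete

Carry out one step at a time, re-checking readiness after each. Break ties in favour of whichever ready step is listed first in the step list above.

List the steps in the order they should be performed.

(C), (L), (F), (B), (A), (E), (G), (D), (I), (H), (J), (K)

(C), (L) and (F) have no prerequisites; (C) is listed earlier, so (C) is first.
Ready: (L) and (F). (L) is listed earlier → (L).
Next only (F) has its prerequisites met → (F).
(B) and (A) are both available; (B) is listed earlier → (B).
Next only (A) has its prerequisites met → (A).
Next only (E) has its prerequisites met → (E).
(G) is the only step now ready → (G).
(D), (H) and (J) are all available; (D) is listed earlier → (D).
(I) now also ready, so the ready set is {(I), (H), (J)}; (I) is listed earlier → (I).
Now (H) and (J) have their prerequisites met. (H) is listed earlier, so (H) next.
That leaves (J) as the only ready step → (J).
Next only (K) has its prerequisites met → (K).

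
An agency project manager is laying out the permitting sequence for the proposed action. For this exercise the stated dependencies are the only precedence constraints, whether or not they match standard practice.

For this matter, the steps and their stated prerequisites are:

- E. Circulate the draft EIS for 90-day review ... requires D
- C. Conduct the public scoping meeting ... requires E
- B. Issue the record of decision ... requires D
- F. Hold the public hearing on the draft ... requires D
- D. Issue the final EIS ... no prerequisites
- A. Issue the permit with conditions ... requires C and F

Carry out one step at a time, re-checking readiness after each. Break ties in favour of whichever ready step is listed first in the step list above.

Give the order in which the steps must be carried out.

D is the only step with nothing outstanding, so it goes first.
E, B and F are all available; E is listed earlier → E.
C now also ready, so the ready set is {C, B, F}; C is listed earlier → C.
Ready: B and F. B is listed earlier → B.
That leaves F as the only ready step → F.
A needed C and F, now all done → A.

D, E, C, B, F, A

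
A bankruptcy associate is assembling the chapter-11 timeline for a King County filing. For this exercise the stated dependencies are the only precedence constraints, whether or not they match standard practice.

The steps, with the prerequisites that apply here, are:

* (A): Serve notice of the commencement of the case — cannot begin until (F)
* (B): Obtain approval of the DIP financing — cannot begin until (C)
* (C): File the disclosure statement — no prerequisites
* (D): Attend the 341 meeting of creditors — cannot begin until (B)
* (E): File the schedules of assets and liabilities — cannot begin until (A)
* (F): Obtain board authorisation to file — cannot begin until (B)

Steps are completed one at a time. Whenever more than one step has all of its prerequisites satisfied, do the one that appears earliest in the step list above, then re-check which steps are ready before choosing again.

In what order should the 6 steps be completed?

Only (C) has no prerequisites, so it is first.
Next only (B) has its prerequisites met → (B).
Ready: (D) and (F). (D) is listed earlier → (D).
Next only (F) has its prerequisites met → (F).
That leaves (A) as the only ready step → (A).
(E) is the only step now ready → (E).

(C), (B), (D), (F), (A), (E)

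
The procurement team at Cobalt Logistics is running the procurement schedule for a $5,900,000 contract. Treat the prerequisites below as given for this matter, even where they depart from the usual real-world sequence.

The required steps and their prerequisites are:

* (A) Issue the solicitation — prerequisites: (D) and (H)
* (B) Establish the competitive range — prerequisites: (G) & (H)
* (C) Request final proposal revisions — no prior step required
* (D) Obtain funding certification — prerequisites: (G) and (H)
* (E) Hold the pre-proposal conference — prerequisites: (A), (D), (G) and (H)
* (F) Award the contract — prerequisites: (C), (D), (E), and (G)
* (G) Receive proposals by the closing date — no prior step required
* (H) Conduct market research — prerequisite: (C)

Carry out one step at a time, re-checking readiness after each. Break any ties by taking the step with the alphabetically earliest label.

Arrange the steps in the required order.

(C), (G), (H), (B), (D), (A), (E), (F)

Nothing is required for (C) and (G). (C) has the earlier label → (C) first.
(H) now also ready, so the ready set is {(G), (H)}; (G) has the earlier label → (G).
(H) is the only step now ready → (H).
Ready: (B) and (D). (B) has the earlier label → (B).
That leaves (D) as the only ready step → (D).
Next only (A) has its prerequisites met → (A).
(E) needed (A), (D), (G) and (H), now all done → (E).
(F) is the only step now ready → (F).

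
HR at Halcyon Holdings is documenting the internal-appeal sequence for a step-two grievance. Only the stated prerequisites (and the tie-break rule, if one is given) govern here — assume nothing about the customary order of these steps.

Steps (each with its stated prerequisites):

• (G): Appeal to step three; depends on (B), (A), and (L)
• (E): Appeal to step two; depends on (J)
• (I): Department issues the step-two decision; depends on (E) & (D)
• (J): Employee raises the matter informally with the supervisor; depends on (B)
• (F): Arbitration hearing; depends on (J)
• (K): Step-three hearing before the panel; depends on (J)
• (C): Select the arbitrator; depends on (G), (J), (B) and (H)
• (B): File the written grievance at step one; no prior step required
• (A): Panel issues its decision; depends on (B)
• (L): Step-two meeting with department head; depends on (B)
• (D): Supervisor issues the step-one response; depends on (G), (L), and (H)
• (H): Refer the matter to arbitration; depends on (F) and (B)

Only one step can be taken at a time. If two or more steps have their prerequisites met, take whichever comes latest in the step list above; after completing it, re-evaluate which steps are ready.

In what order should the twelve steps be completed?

Only (B) has no prerequisites, so it is first.
(L), (A) and (J) are all available; (L) is listed later → (L).
Now (A) and (J) have their prerequisites met. (A) is listed later, so (A) next.
(G) now also ready, so the ready set is {(J), (G)}; (J) is listed later → (J).
(K), (F), (E) and (G) are all available; (K) is listed later → (K).
(F), (E) and (G) are all available; (F) is listed later → (F).
Now (H), (E) and (G) have their prerequisites met. (H) is listed later, so (H) next.
Now (E) and (G) have their prerequisites met. (E) is listed later, so (E) next.
Next only (G) has its prerequisites met → (G).
Ready: (D) and (C). (D) is listed later → (D).
(C) and (I) are both available; (C) is listed later → (C).
That leaves (I) as the only ready step → (I).

(B) (L) (A) (J) (K) (F) (H) (E) (G) (D) (C) (I)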